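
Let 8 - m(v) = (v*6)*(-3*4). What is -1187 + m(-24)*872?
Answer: -1501027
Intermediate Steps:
m(v) = 8 + 72*v (m(v) = 8 - v*6*(-3*4) = 8 - 6*v*(-12) = 8 - (-72)*v = 8 + 72*v)
-1187 + m(-24)*872 = -1187 + (8 + 72*(-24))*872 = -1187 + (8 - 1728)*872 = -1187 - 1720*872 = -1187 - 1499840 = -1501027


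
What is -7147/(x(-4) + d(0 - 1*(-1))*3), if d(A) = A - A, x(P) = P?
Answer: 7147/4 ≈ 1786.8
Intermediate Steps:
d(A) = 0
-7147/(x(-4) + d(0 - 1*(-1))*3) = -7147/(-4 + 0*3) = -7147/(-4 + 0) = -7147/(-4) = -7147*(-¼) = 7147/4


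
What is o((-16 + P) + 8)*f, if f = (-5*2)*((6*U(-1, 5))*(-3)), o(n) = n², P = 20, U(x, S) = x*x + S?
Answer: 155520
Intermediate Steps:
U(x, S) = S + x² (U(x, S) = x² + S = S + x²)
f = 1080 (f = (-5*2)*((6*(5 + (-1)²))*(-3)) = -10*6*(5 + 1)*(-3) = -10*6*6*(-3) = -360*(-3) = -10*(-108) = 1080)
o((-16 + P) + 8)*f = ((-16 + 20) + 8)²*1080 = (4 + 8)²*1080 = 12²*1080 = 144*1080 = 155520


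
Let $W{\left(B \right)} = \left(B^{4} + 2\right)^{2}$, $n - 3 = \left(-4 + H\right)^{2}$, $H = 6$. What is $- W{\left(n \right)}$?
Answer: $-5774409$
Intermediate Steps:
$n = 7$ ($n = 3 + \left(-4 + 6\right)^{2} = 3 + 2^{2} = 3 + 4 = 7$)
$W{\left(B \right)} = \left(2 + B^{4}\right)^{2}$
$- W{\left(n \right)} = - \left(2 + 7^{4}\right)^{2} = - \left(2 + 2401\right)^{2} = - 2403^{2} = \left(-1\right) 5774409 = -5774409$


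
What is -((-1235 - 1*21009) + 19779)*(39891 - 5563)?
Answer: 84618520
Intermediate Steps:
-((-1235 - 1*21009) + 19779)*(39891 - 5563) = -((-1235 - 21009) + 19779)*34328 = -(-22244 + 19779)*34328 = -(-2465)*34328 = -1*(-84618520) = 84618520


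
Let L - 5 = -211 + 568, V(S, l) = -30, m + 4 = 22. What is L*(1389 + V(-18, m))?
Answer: 491958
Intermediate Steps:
m = 18 (m = -4 + 22 = 18)
L = 362 (L = 5 + (-211 + 568) = 5 + 357 = 362)
L*(1389 + V(-18, m)) = 362*(1389 - 30) = 362*1359 = 491958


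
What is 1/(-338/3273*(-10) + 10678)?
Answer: 3273/34952474 ≈ 9.3641e-5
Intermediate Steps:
1/(-338/3273*(-10) + 10678) = 1/(3380/3273 + 10678) = 1/(34952474/3273) = 3273/34952474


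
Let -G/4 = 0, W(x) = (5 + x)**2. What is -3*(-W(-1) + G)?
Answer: 48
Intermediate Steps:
G = 0 (G = -4*0 = 0)
-3*(-W(-1) + G) = -3*(-(5 - 1)**2 + 0) = -3*(-1*4**2 + 0) = -3*(-1*16 + 0) = -3*(-16 + 0) = -3*(-16) = 48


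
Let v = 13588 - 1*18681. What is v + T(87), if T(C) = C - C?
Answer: -5093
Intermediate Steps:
v = -5093 (v = 13588 - 18681 = -5093)
T(C) = 0
v + T(87) = -5093 + 0 = -5093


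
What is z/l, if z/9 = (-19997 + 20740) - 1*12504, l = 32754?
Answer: -35283/10918 ≈ -3.2316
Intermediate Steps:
z = -105849 (z = 9*((-19997 + 20740) - 1*12504) = 9*(743 - 12504) = 9*(-11761) = -105849)
z/l = -105849/32754 = -105849*1/32754 = -35283/10918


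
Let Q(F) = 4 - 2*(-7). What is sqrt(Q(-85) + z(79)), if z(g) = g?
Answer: sqrt(97) ≈ 9.8489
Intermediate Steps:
Q(F) = 18 (Q(F) = 4 + 14 = 18)
sqrt(Q(-85) + z(79)) = sqrt(18 + 79) = sqrt(97)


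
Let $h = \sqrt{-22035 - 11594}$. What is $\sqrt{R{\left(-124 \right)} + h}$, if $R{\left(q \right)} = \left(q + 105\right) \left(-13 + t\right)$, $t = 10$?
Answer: $\sqrt{57 + i \sqrt{33629}} \approx 11.159 + 8.2169 i$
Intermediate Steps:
$R{\left(q \right)} = -315 - 3 q$ ($R{\left(q \right)} = \left(q + 105\right) \left(-13 + 10\right) = \left(105 + q\right) \left(-3\right) = -315 - 3 q$)
$h = i \sqrt{33629}$ ($h = \sqrt{-33629} = i \sqrt{33629} \approx 183.38 i$)
$\sqrt{R{\left(-124 \right)} + h} = \sqrt{\left(-315 - -372\right) + i \sqrt{33629}} = \sqrt{\left(-315 + 372\right) + i \sqrt{33629}} = \sqrt{57 + i \sqrt{33629}}$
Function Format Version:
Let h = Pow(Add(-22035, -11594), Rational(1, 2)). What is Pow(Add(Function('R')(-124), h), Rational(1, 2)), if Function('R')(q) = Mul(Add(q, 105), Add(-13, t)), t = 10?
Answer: Pow(Add(57, Mul(I, Pow(33629, Rational(1, 2)))), Rational(1, 2)) ≈ Add(11.159, Mul(8.2169, I))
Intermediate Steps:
Function('R')(q) = Add(-315, Mul(-3, q)) (Function('R')(q) = Mul(Add(q, 105), Add(-13, 10)) = Mul(Add(105, q), -3) = Add(-315, Mul(-3, q)))
h = Mul(I, Pow(33629, Rational(1, 2))) (h = Pow(-33629, Rational(1, 2)) = Mul(I, Pow(33629, Rational(1, 2))) ≈ Mul(183.38, I))
Pow(Add(Function('R')(-124), h), Rational(1, 2)) = Pow(Add(Add(-315, Mul(-3, -124)), Mul(I, Pow(33629, Rational(1, 2)))), Rational(1, 2)) = Pow(Add(Add(-315, 372), Mul(I, Pow(33629, Rational(1, 2)))), Rational(1, 2)) = Pow(Add(57, Mul(I, Pow(33629, Rational(1, 2)))), Rational(1, 2))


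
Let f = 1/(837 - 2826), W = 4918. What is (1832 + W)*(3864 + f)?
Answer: 5764121250/221 ≈ 2.6082e+7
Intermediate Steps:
f = -1/1989 (f = 1/(-1989) = -1/1989 ≈ -0.00050277)
(1832 + W)*(3864 + f) = (1832 + 4918)*(3864 - 1/1989) = 6750*(7685495/1989) = 5764121250/221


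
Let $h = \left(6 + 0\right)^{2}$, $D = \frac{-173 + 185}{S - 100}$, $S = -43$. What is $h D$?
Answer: $- \frac{432}{143} \approx -3.021$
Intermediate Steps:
$D = - \frac{12}{143}$ ($D = \frac{-173 + 185}{-43 - 100} = \frac{12}{-143} = 12 \left(- \frac{1}{143}\right) = - \frac{12}{143} \approx -0.083916$)
$h = 36$ ($h = 6^{2} = 36$)
$h D = 36 \left(- \frac{12}{143}\right) = - \frac{432}{143}$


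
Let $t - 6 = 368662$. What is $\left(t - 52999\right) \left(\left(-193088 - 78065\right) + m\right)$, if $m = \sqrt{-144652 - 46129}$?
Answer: $-85594596357 + 315669 i \sqrt{190781} \approx -8.5595 \cdot 10^{10} + 1.3788 \cdot 10^{8} i$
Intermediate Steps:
$m = i \sqrt{190781}$ ($m = \sqrt{-190781} = i \sqrt{190781} \approx 436.78 i$)
$t = 368668$ ($t = 6 + 368662 = 368668$)
$\left(t - 52999\right) \left(\left(-193088 - 78065\right) + m\right) = \left(368668 - 52999\right) \left(\left(-193088 - 78065\right) + i \sqrt{190781}\right) = 315669 \left(-271153 + i \sqrt{190781}\right) = -85594596357 + 315669 i \sqrt{190781}$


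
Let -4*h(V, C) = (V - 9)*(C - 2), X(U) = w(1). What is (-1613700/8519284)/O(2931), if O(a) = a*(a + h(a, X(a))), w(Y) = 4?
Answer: -8965/203921841466 ≈ -4.3963e-8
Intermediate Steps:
X(U) = 4
h(V, C) = -(-9 + V)*(-2 + C)/4 (h(V, C) = -(V - 9)*(C - 2)/4 = -(-9 + V)*(-2 + C)/4)
O(a) = a*(9/2 + a/2) (O(a) = a*(a + (-9/2 + a/2 + (9/4)*4 - ¼*4*a)) = a*(a + (-9/2 + a/2 + 9 - a)) = a*(a + (9/2 - a/2)) = a*(9/2 + a/2))
(-1613700/8519284)/O(2931) = (-1613700/8519284)/(((½)*2931*(9 + 2931))) = (-1613700*1/8519284)/(((½)*2931*2940)) = -403425/2129821/4308570 = -403425/2129821*1/4308570 = -8965/203921841466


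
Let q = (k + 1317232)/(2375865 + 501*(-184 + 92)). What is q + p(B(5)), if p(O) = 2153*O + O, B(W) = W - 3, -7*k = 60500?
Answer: 70265794712/16308411 ≈ 4308.6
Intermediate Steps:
k = -60500/7 (k = -⅐*60500 = -60500/7 ≈ -8642.9)
q = 9160124/16308411 (q = (-60500/7 + 1317232)/(2375865 + 501*(-184 + 92)) = 9160124/(7*(2375865 + 501*(-92))) = 9160124/(7*(2375865 - 46092)) = (9160124/7)/2329773 = (9160124/7)*(1/2329773) = 9160124/16308411 ≈ 0.56168)
B(W) = -3 + W
p(O) = 2154*O
q + p(B(5)) = 9160124/16308411 + 2154*(-3 + 5) = 9160124/16308411 + 2154*2 = 9160124/16308411 + 4308 = 70265794712/16308411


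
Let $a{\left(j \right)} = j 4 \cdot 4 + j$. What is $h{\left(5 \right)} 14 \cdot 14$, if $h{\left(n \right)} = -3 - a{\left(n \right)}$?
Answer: $-17248$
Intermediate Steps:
$a{\left(j \right)} = 17 j$ ($a{\left(j \right)} = j 16 + j = 16 j + j = 17 j$)
$h{\left(n \right)} = -3 - 17 n$
$h{\left(5 \right)} 14 \cdot 14 = \left(-3 - 85\right) 14 \cdot 14 = \left(-88\right) 14 \cdot 14 = \left(-1232\right) 14 = -17248$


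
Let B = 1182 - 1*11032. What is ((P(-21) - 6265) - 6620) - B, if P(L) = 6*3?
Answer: -3017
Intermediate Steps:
P(L) = 18
B = -9850 (B = 1182 - 11032 = -9850)
((P(-21) - 6265) - 6620) - B = ((18 - 6265) - 6620) - 1*(-9850) = (-6247 - 6620) + 9850 = -12867 + 9850 = -3017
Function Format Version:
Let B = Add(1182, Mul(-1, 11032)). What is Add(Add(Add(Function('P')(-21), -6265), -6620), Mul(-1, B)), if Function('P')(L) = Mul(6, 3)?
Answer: -3017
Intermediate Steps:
Function('P')(L) = 18
B = -9850 (B = Add(1182, -11032) = -9850)
Add(Add(Add(Function('P')(-21), -6265), -6620), Mul(-1, B)) = Add(Add(Add(18, -6265), -6620), Mul(-1, -9850)) = Add(Add(-6247, -6620), 9850) = Add(-12867, 9850) = -3017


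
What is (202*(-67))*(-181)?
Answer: 2449654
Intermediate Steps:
(202*(-67))*(-181) = -13534*(-181) = 2449654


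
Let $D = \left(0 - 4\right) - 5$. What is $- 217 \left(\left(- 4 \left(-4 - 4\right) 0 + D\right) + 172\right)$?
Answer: $-35371$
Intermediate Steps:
$D = -9$ ($D = -4 - 5 = -9$)
$- 217 \left(\left(- 4 \left(-4 - 4\right) 0 + D\right) + 172\right) = - 217 \left(\left(- 4 \left(-4 - 4\right) 0 - 9\right) + 172\right) = - 217 \left(\left(- 4 \left(\left(-8\right) 0\right) - 9\right) + 172\right) = - 217 \left(\left(\left(-4\right) 0 - 9\right) + 172\right) = - 217 \left(\left(0 - 9\right) + 172\right) = - 217 \left(-9 + 172\right) = \left(-217\right) 163 = -35371$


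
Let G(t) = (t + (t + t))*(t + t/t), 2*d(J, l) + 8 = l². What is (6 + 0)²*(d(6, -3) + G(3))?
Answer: 1314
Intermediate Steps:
d(J, l) = -4 + l²/2
G(t) = 3*t*(1 + t) (G(t) = (t + 2*t)*(t + 1) = (3*t)*(1 + t) = 3*t*(1 + t))
(6 + 0)²*(d(6, -3) + G(3)) = (6 + 0)²*((-4 + (½)*(-3)²) + 3*3*(1 + 3)) = 6²*((-4 + (½)*9) + 3*3*4) = 36*((-4 + 9/2) + 36) = 36*(½ + 36) = 36*(73/2) = 1314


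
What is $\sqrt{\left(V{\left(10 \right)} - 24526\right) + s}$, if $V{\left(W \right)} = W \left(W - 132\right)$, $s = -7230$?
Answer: $12 i \sqrt{229} \approx 181.59 i$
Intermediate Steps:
$V{\left(W \right)} = W \left(-132 + W\right)$
$\sqrt{\left(V{\left(10 \right)} - 24526\right) + s} = \sqrt{\left(10 \left(-132 + 10\right) - 24526\right) - 7230} = \sqrt{\left(10 \left(-122\right) - 24526\right) - 7230} = \sqrt{\left(-1220 - 24526\right) - 7230} = \sqrt{-25746 - 7230} = \sqrt{-32976} = 12 i \sqrt{229}$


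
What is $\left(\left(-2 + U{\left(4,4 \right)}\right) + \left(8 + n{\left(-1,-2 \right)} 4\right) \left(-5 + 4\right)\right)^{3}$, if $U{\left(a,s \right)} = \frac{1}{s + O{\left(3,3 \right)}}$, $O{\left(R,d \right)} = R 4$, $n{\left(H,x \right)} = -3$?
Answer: $\frac{35937}{4096} \approx 8.7737$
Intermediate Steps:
$O{\left(R,d \right)} = 4 R$
$U{\left(a,s \right)} = \frac{1}{12 + s}$ ($U{\left(a,s \right)} = \frac{1}{s + 4 \cdot 3} = \frac{1}{s + 12} = \frac{1}{12 + s}$)
$\left(\left(-2 + U{\left(4,4 \right)}\right) + \left(8 + n{\left(-1,-2 \right)} 4\right) \left(-5 + 4\right)\right)^{3} = \left(\left(-2 + \frac{1}{12 + 4}\right) + \left(8 - 12\right) \left(-5 + 4\right)\right)^{3} = \left(\left(-2 + \frac{1}{16}\right) + \left(8 - 12\right) \left(-1\right)\right)^{3} = \left(\left(-2 + \frac{1}{16}\right) - -4\right)^{3} = \left(- \frac{31}{16} + 4\right)^{3} = \left(\frac{33}{16}\right)^{3} = \frac{35937}{4096}$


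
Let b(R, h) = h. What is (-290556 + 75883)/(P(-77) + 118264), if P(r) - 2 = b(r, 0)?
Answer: -214673/118266 ≈ -1.8152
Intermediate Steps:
P(r) = 2 (P(r) = 2 + 0 = 2)
(-290556 + 75883)/(P(-77) + 118264) = (-290556 + 75883)/(2 + 118264) = -214673/118266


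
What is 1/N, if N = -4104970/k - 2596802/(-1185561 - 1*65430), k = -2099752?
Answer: 1313385427116/5293960359187 ≈ 0.24809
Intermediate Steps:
N = 5293960359187/1313385427116 (N = -4104970/(-2099752) - 2596802/(-1185561 - 1*65430) = -4104970*(-1/2099752) - 2596802/(-1185561 - 65430) = 2052485/1049876 - 2596802/(-1250991) = 2052485/1049876 - 2596802*(-1/1250991) = 2052485/1049876 + 2596802/1250991 = 5293960359187/1313385427116 ≈ 4.0308)
1/N = 1/(5293960359187/1313385427116) = 1313385427116/5293960359187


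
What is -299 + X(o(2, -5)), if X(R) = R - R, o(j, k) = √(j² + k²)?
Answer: -299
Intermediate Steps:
X(R) = 0
-299 + X(o(2, -5)) = -299 + 0 = -299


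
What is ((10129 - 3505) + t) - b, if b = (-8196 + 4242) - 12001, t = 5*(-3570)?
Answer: 4729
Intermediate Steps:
t = -17850
b = -15955 (b = -3954 - 12001 = -15955)
((10129 - 3505) + t) - b = ((10129 - 3505) - 17850) - 1*(-15955) = (6624 - 17850) + 15955 = -11226 + 15955 = 4729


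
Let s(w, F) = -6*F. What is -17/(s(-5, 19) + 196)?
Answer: -17/82 ≈ -0.20732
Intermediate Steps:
-17/(s(-5, 19) + 196) = -17/(-6*19 + 196) = -17/(-114 + 196) = -17/82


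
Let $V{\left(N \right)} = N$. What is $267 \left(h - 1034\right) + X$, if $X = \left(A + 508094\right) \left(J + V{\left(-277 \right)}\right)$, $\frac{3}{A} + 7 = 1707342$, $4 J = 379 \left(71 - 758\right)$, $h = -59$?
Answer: $- \frac{226833274838820673}{6829340} \approx -3.3215 \cdot 10^{10}$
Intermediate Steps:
$J = - \frac{260373}{4}$ ($J = \frac{379 \left(71 - 758\right)}{4} = \frac{379 \left(-687\right)}{4} = \frac{1}{4} \left(-260373\right) = - \frac{260373}{4} \approx -65093.0$)
$A = \frac{3}{1707335}$ ($A = \frac{3}{-7 + 1707342} = \frac{3}{1707335} \approx 1.7571 \cdot 10^{-6}$)
$X = - \frac{226831281825699133}{6829340}$ ($X = \left(\frac{3}{1707335} + 508094\right) \left(- \frac{260373}{4} - 277\right) = \frac{867486669493}{1707335} \left(- \frac{261481}{4}\right) = - \frac{226831281825699133}{6829340} \approx -3.3214 \cdot 10^{10}$)
$267 \left(h - 1034\right) + X = 267 \left(-59 - 1034\right) - \frac{226831281825699133}{6829340} = 267 \left(-1093\right) - \frac{226831281825699133}{6829340} = -291831 - \frac{226831281825699133}{6829340} = - \frac{226833274838820673}{6829340}$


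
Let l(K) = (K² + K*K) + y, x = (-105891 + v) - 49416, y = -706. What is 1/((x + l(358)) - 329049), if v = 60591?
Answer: -1/168143 ≈ -5.9473e-6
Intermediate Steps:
x = -94716 (x = (-105891 + 60591) - 49416 = -45300 - 49416 = -94716)
l(K) = -706 + 2*K² (l(K) = (K² + K*K) - 706 = (K² + K²) - 706 = 2*K² - 706 = -706 + 2*K²)
1/((x + l(358)) - 329049) = 1/((-94716 + (-706 + 2*358²)) - 329049) = 1/((-94716 + (-706 + 2*128164)) - 329049) = 1/((-94716 + (-706 + 256328)) - 329049) = 1/((-94716 + 255622) - 329049) = 1/(160906 - 329049) = 1/(-168143) = -1/168143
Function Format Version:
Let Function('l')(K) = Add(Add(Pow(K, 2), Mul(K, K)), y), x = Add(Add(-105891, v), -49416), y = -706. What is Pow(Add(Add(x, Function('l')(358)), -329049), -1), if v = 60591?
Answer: Rational(-1, 168143) ≈ -5.9473e-6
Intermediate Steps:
x = -94716 (x = Add(Add(-105891, 60591), -49416) = Add(-45300, -49416) = -94716)
Function('l')(K) = Add(-706, Mul(2, Pow(K, 2))) (Function('l')(K) = Add(Add(Pow(K, 2), Mul(K, K)), -706) = Add(Add(Pow(K, 2), Pow(K, 2)), -706) = Add(Mul(2, Pow(K, 2)), -706) = Add(-706, Mul(2, Pow(K, 2))))
Pow(Add(Add(x, Function('l')(358)), -329049), -1) = Pow(Add(Add(-94716, Add(-706, Mul(2, Pow(358, 2)))), -329049), -1) = Pow(Add(Add(-94716, Add(-706, Mul(2, 128164))), -329049), -1) = Pow(Add(Add(-94716, Add(-706, 256328)), -329049), -1) = Pow(Add(Add(-94716, 255622), -329049), -1) = Pow(Add(160906, -329049), -1) = Pow(-168143, -1) = Rational(-1, 168143)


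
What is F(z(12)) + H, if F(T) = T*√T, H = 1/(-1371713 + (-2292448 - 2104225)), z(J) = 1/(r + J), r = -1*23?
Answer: -1/5768386 - I*√11/121 ≈ -1.7336e-7 - 0.02741*I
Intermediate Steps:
r = -23
z(J) = 1/(-23 + J)
H = -1/5768386 (H = 1/(-1371713 - 4396673) = 1/(-5768386) = -1/5768386 ≈ -1.7336e-7)
F(T) = T^(3/2)
F(z(12)) + H = (1/(-23 + 12))^(3/2) - 1/5768386 = (1/(-11))^(3/2) - 1/5768386 = (-1/11)^(3/2) - 1/5768386 = -I*√11/121 - 1/5768386 = -1/5768386 - I*√11/121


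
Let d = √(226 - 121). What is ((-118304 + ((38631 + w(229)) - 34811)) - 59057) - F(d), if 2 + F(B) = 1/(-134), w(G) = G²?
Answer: -16227131/134 ≈ -1.2110e+5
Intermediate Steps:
d = √105 ≈ 10.247
F(B) = -269/134 (F(B) = -2 + 1/(-134) = -2 - 1/134 = -269/134)
((-118304 + ((38631 + w(229)) - 34811)) - 59057) - F(d) = ((-118304 + ((38631 + 229²) - 34811)) - 59057) - 1*(-269/134) = ((-118304 + ((38631 + 52441) - 34811)) - 59057) + 269/134 = ((-118304 + (91072 - 34811)) - 59057) + 269/134 = ((-118304 + 56261) - 59057) + 269/134 = (-62043 - 59057) + 269/134 = -121100 + 269/134 = -16227131/134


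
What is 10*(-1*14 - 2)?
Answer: -160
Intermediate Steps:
10*(-1*14 - 2) = 10*(-14 - 2) = 10*(-16) = -160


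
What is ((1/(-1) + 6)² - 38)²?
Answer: 169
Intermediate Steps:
((1/(-1) + 6)² - 38)² = ((-1 + 6)² - 38)² = (5² - 38)² = (25 - 38)² = (-13)² = 169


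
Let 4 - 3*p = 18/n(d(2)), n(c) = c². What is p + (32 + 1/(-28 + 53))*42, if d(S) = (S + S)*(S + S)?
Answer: 12931103/9600 ≈ 1347.0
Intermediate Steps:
d(S) = 4*S² (d(S) = (2*S)*(2*S) = 4*S²)
p = 503/384 (p = 4/3 - 6/((4*2²)²) = 4/3 - 6/((4*4)²) = 4/3 - 6/(16²) = 4/3 - 6/256 = 4/3 - ⅓*9/128 = 4/3 - 3/128 = 503/384 ≈ 1.3099)
p + (32 + 1/(-28 + 53))*42 = 503/384 + (32 + 1/(-28 + 53))*42 = 503/384 + (32 + 1/25)*42 = 503/384 + (801/25)*42 = 503/384 + 33642/25 = 12931103/9600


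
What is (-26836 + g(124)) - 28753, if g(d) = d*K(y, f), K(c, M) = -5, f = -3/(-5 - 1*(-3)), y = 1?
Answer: -56209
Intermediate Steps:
f = 3/2 (f = -3/(-5 + 3) = -3/(-2) = -3*(-½) = 3/2 ≈ 1.5000)
g(d) = -5*d (g(d) = d*(-5) = -5*d)
(-26836 + g(124)) - 28753 = (-26836 - 5*124) - 28753 = (-26836 - 620) - 28753 = -27456 - 28753 = -56209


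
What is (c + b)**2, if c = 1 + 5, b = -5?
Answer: 1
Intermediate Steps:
c = 6
(c + b)**2 = (6 - 5)**2 = 1**2 = 1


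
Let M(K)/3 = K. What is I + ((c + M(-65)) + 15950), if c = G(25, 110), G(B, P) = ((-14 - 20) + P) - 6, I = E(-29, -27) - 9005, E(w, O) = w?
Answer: 6791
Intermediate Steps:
I = -9034 (I = -29 - 9005 = -9034)
G(B, P) = -40 + P (G(B, P) = (-34 + P) - 6 = -40 + P)
c = 70 (c = -40 + 110 = 70)
M(K) = 3*K
I + ((c + M(-65)) + 15950) = -9034 + ((70 + 3*(-65)) + 15950) = -9034 + ((70 - 195) + 15950) = -9034 + (-125 + 15950) = -9034 + 15825 = 6791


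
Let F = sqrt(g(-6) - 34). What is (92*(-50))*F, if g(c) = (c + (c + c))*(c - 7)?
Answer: -46000*sqrt(2) ≈ -65054.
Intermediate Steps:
g(c) = 3*c*(-7 + c) (g(c) = (c + 2*c)*(-7 + c) = (3*c)*(-7 + c) = 3*c*(-7 + c))
F = 10*sqrt(2) (F = sqrt(3*(-6)*(-7 - 6) - 34) = sqrt(3*(-6)*(-13) - 34) = sqrt(234 - 34) = sqrt(200) = 10*sqrt(2) ≈ 14.142)
(92*(-50))*F = (92*(-50))*(10*sqrt(2)) = -46000*sqrt(2)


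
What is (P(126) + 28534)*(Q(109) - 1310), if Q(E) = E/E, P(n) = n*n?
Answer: -58132690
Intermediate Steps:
P(n) = n**2
Q(E) = 1
(P(126) + 28534)*(Q(109) - 1310) = (126**2 + 28534)*(1 - 1310) = (15876 + 28534)*(-1309) = 44410*(-1309) = -58132690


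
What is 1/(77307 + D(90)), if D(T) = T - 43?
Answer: 1/77354 ≈ 1.2928e-5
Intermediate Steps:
D(T) = -43 + T
1/(77307 + D(90)) = 1/(77307 + (-43 + 90)) = 1/(77307 + 47) = 1/77354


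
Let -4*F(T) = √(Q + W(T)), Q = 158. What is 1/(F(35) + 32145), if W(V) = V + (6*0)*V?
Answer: 514320/16532816207 + 4*√193/16532816207 ≈ 3.1112e-5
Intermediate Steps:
W(V) = V (W(V) = V + 0*V = V + 0 = V)
F(T) = -√(158 + T)/4
1/(F(35) + 32145) = 1/(-√(158 + 35)/4 + 32145) = 1/(-√193/4 + 32145) = 1/(32145 - √193/4)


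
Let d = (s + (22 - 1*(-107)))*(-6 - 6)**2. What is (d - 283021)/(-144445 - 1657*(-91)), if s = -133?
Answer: -283597/6342 ≈ -44.717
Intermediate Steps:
d = -576 (d = (-133 + (22 - 1*(-107)))*(-6 - 6)**2 = (-133 + (22 + 107))*(-12)**2 = (-133 + 129)*144 = -4*144 = -576)
(d - 283021)/(-144445 - 1657*(-91)) = (-576 - 283021)/(-144445 - 1657*(-91)) = -283597/(-144445 + 150787) = -283597/6342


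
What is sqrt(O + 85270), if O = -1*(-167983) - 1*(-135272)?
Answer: 5*sqrt(15541) ≈ 623.32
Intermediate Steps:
O = 303255 (O = 167983 + 135272 = 303255)
sqrt(O + 85270) = sqrt(303255 + 85270) = sqrt(388525) = 5*sqrt(15541)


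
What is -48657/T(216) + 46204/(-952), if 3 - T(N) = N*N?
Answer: -175769479/3701138 ≈ -47.491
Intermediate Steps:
T(N) = 3 - N² (T(N) = 3 - N*N = 3 - N²)
-48657/T(216) + 46204/(-952) = -48657/(3 - 1*216²) + 46204/(-952) = -48657/(3 - 1*46656) + 46204*(-1/952) = -48657/(3 - 46656) - 11551/238 = -48657/(-46653) - 11551/238 = -48657*(-1/46653) - 11551/238 = 16219/15551 - 11551/238 = -175769479/3701138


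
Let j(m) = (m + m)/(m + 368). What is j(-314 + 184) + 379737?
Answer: 45188573/119 ≈ 3.7974e+5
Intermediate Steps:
j(m) = 2*m/(368 + m) (j(m) = (2*m)/(368 + m) = 2*m/(368 + m))
j(-314 + 184) + 379737 = 2*(-314 + 184)/(368 + (-314 + 184)) + 379737 = 2*(-130)/(368 - 130) + 379737 = 2*(-130)/238 + 379737 = 2*(-130)*(1/238) + 379737 = -130/119 + 379737 = 45188573/119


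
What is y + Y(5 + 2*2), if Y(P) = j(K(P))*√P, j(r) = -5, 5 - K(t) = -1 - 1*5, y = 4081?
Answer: 4066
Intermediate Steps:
K(t) = 11 (K(t) = 5 - (-1 - 1*5) = 5 - (-1 - 5) = 5 - 1*(-6) = 5 + 6 = 11)
Y(P) = -5*√P
y + Y(5 + 2*2) = 4081 - 5*√(5 + 2*2) = 4081 - 5*√(5 + 4) = 4081 - 5*√9 = 4081 - 5*3 = 4081 - 15 = 4066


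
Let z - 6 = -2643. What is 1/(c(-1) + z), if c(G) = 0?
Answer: -1/2637 ≈ -0.00037922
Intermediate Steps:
z = -2637 (z = 6 - 2643 = -2637)
1/(c(-1) + z) = 1/(0 - 2637) = 1/(-2637) = -1/2637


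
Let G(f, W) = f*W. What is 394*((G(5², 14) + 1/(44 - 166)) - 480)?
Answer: -3124617/61 ≈ -51223.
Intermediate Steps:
G(f, W) = W*f
394*((G(5², 14) + 1/(44 - 166)) - 480) = 394*((14*5² + 1/(44 - 166)) - 480) = 394*((14*25 + 1/(-122)) - 480) = 394*((350 - 1/122) - 480) = 394*(42699/122 - 480) = 394*(-15861/122) = -3124617/61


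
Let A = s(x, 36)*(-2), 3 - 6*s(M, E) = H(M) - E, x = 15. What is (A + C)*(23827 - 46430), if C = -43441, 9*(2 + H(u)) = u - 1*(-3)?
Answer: 982190762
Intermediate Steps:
H(u) = -5/3 + u/9 (H(u) = -2 + (u - 1*(-3))/9 = -2 + (u + 3)/9 = -2 + (3 + u)/9 = -2 + (⅓ + u/9) = -5/3 + u/9)
s(M, E) = 7/9 - M/54 + E/6 (s(M, E) = ½ - ((-5/3 + M/9) - E)/6 = ½ - (-5/3 - E + M/9)/6 = ½ + (5/18 - M/54 + E/6) = 7/9 - M/54 + E/6)
A = -13 (A = (7/9 - 1/54*15 + (⅙)*36)*(-2) = (7/9 - 5/18 + 6)*(-2) = (13/2)*(-2) = -13)
(A + C)*(23827 - 46430) = (-13 - 43441)*(23827 - 46430) = -43454*(-22603) = 982190762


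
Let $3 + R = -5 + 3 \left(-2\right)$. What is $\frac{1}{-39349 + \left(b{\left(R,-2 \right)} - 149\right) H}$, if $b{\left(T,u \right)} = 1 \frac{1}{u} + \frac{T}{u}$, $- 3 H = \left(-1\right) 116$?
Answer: $- \frac{1}{44859} \approx -2.2292 \cdot 10^{-5}$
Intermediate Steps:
$H = \frac{116}{3}$ ($H = - \frac{\left(-1\right) 116}{3} = \left(- \frac{1}{3}\right) \left(-116\right) = \frac{116}{3} \approx 38.667$)
$R = -14$ ($R = -3 + \left(-5 + 3 \left(-2\right)\right) = -3 - 11 = -14$)
$b{\left(T,u \right)} = \frac{1}{u} + \frac{T}{u}$
$\frac{1}{-39349 + \left(b{\left(R,-2 \right)} - 149\right) H} = \frac{1}{-39349 + \left(\frac{1 - 14}{-2} - 149\right) \frac{116}{3}} = \frac{1}{-39349 + \left(\left(- \frac{1}{2}\right) \left(-13\right) - 149\right) \frac{116}{3}} = \frac{1}{-39349 + \left(\frac{13}{2} - 149\right) \frac{116}{3}} = \frac{1}{-39349 - 5510} = \frac{1}{-44859} = - \frac{1}{44859}$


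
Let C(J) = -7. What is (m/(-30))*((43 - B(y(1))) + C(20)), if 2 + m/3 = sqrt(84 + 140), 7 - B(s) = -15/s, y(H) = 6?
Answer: 53/10 - 53*sqrt(14)/5 ≈ -34.362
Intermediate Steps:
B(s) = 7 + 15/s (B(s) = 7 - (-15)/s = 7 + 15/s)
m = -6 + 12*sqrt(14) (m = -6 + 3*sqrt(84 + 140) = -6 + 3*sqrt(224) = -6 + 3*(4*sqrt(14)) = -6 + 12*sqrt(14) ≈ 38.900)
(m/(-30))*((43 - B(y(1))) + C(20)) = ((-6 + 12*sqrt(14))/(-30))*((43 - (7 + 15/6)) - 7) = ((-6 + 12*sqrt(14))*(-1/30))*((43 - (7 + 15*(1/6))) - 7) = (1/5 - 2*sqrt(14)/5)*((43 - (7 + 5/2)) - 7) = (1/5 - 2*sqrt(14)/5)*((43 - 1*19/2) - 7) = (1/5 - 2*sqrt(14)/5)*((43 - 19/2) - 7) = (1/5 - 2*sqrt(14)/5)*(67/2 - 7) = (1/5 - 2*sqrt(14)/5)*(53/2) = 53/10 - 53*sqrt(14)/5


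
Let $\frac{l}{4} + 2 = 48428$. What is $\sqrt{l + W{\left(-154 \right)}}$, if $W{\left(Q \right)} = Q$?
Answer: $35 \sqrt{158} \approx 439.94$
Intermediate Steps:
$l = 193704$ ($l = -8 + 4 \cdot 48428 = -8 + 193712 = 193704$)
$\sqrt{l + W{\left(-154 \right)}} = \sqrt{193704 - 154} = \sqrt{193550} = 35 \sqrt{158}$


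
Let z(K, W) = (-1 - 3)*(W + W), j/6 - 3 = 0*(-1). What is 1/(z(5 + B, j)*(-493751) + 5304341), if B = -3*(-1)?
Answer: 1/76404485 ≈ 1.3088e-8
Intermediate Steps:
j = 18 (j = 18 + 6*(0*(-1)) = 18 + 6*0 = 18 + 0 = 18)
B = 3
z(K, W) = -8*W
1/(z(5 + B, j)*(-493751) + 5304341) = 1/(-8*18*(-493751) + 5304341) = 1/(-144*(-493751) + 5304341) = 1/(71100144 + 5304341) = 1/76404485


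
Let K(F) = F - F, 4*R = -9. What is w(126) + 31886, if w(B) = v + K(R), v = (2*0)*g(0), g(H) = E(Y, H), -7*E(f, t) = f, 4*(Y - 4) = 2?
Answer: 31886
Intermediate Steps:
Y = 9/2 (Y = 4 + (¼)*2 = 4 + ½ = 9/2 ≈ 4.5000)
E(f, t) = -f/7
R = -9/4 (R = (¼)*(-9) = -9/4 ≈ -2.2500)
g(H) = -9/14 (g(H) = -⅐*9/2 = -9/14)
K(F) = 0
v = 0 (v = (2*0)*(-9/14) = 0*(-9/14) = 0)
w(B) = 0 (w(B) = 0 + 0 = 0)
w(126) + 31886 = 0 + 31886 = 31886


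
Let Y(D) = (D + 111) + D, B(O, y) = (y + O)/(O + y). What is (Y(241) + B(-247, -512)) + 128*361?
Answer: 46802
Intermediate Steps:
B(O, y) = 1 (B(O, y) = (O + y)/(O + y) = 1)
Y(D) = 111 + 2*D (Y(D) = (111 + D) + D = 111 + 2*D)
(Y(241) + B(-247, -512)) + 128*361 = ((111 + 2*241) + 1) + 128*361 = ((111 + 482) + 1) + 46208 = (593 + 1) + 46208 = 594 + 46208 = 46802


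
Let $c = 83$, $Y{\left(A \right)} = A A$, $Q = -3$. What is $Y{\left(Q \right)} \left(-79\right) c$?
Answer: $-59013$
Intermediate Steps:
$Y{\left(A \right)} = A^{2}$
$Y{\left(Q \right)} \left(-79\right) c = \left(-3\right)^{2} \left(-79\right) 83 = 9 \left(-79\right) 83 = \left(-711\right) 83 = -59013$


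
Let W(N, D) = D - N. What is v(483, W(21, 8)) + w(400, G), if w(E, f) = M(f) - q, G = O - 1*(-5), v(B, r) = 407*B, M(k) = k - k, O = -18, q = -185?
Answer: 196766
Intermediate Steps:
M(k) = 0
G = -13 (G = -18 - 1*(-5) = -18 + 5 = -13)
w(E, f) = 185 (w(E, f) = 0 - 1*(-185) = 0 + 185 = 185)
v(483, W(21, 8)) + w(400, G) = 407*483 + 185 = 196581 + 185 = 196766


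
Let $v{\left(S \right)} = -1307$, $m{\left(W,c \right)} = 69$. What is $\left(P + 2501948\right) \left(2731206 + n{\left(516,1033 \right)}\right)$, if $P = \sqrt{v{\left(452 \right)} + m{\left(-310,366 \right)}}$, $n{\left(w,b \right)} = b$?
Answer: $6835919901572 + 2732239 i \sqrt{1238} \approx 6.8359 \cdot 10^{12} + 9.6134 \cdot 10^{7} i$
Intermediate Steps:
$P = i \sqrt{1238}$ ($P = \sqrt{-1307 + 69} = \sqrt{-1238} = i \sqrt{1238} \approx 35.185 i$)
$\left(P + 2501948\right) \left(2731206 + n{\left(516,1033 \right)}\right) = \left(i \sqrt{1238} + 2501948\right) \left(2731206 + 1033\right) = \left(2501948 + i \sqrt{1238}\right) 2732239 = 6835919901572 + 2732239 i \sqrt{1238}$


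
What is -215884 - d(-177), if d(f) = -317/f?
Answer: -38211785/177 ≈ -2.1589e+5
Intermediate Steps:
-215884 - d(-177) = -215884 - (-317)/(-177) = -215884 - (-317)*(-1)/177 = -215884 - 1*317/177 = -215884 - 317/177 = -38211785/177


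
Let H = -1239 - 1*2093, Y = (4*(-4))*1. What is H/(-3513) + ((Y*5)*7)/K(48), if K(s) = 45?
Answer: -121156/10539 ≈ -11.496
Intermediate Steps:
Y = -16 (Y = -16*1 = -16)
H = -3332 (H = -1239 - 2093 = -3332)
H/(-3513) + ((Y*5)*7)/K(48) = -3332/(-3513) + (-16*5*7)/45 = -3332*(-1/3513) - 80*7*(1/45) = 3332/3513 - 560*1/45 = 3332/3513 - 112/9 = -121156/10539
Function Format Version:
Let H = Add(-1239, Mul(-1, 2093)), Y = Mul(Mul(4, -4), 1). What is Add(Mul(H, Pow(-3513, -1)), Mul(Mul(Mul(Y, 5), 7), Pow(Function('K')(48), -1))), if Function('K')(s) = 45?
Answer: Rational(-121156, 10539) ≈ -11.496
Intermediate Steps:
Y = -16 (Y = Mul(-16, 1) = -16)
H = -3332 (H = Add(-1239, -2093) = -3332)
Add(Mul(H, Pow(-3513, -1)), Mul(Mul(Mul(Y, 5), 7), Pow(Function('K')(48), -1))) = Add(Mul(-3332, Pow(-3513, -1)), Mul(Mul(Mul(-16, 5), 7), Pow(45, -1))) = Add(Mul(-3332, Rational(-1, 3513)), Mul(Mul(-80, 7), Rational(1, 45))) = Add(Rational(3332, 3513), Mul(-560, Rational(1, 45))) = Add(Rational(3332, 3513), Rational(-112, 9)) = Rational(-121156, 10539)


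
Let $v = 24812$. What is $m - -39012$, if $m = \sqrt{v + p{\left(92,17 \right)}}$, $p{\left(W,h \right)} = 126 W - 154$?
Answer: $39012 + 25 \sqrt{58} \approx 39202.0$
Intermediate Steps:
$p{\left(W,h \right)} = -154 + 126 W$
$m = 25 \sqrt{58}$ ($m = \sqrt{24812 + \left(-154 + 126 \cdot 92\right)} = \sqrt{24812 + \left(-154 + 11592\right)} = \sqrt{24812 + 11438} = \sqrt{36250} = 25 \sqrt{58} \approx 190.39$)
$m - -39012 = 25 \sqrt{58} - -39012 = 25 \sqrt{58} + 39012 = 39012 + 25 \sqrt{58}$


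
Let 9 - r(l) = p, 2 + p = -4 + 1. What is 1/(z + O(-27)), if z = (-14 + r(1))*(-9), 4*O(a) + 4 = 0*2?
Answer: -1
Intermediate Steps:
O(a) = -1 (O(a) = -1 + (0*2)/4 = -1 + (¼)*0 = -1 + 0 = -1)
p = -5 (p = -2 + (-4 + 1) = -2 - 3 = -5)
r(l) = 14 (r(l) = 9 - 1*(-5) = 9 + 5 = 14)
z = 0 (z = (-14 + 14)*(-9) = 0*(-9) = 0)
1/(z + O(-27)) = 1/(0 - 1) = 1/(-1) = -1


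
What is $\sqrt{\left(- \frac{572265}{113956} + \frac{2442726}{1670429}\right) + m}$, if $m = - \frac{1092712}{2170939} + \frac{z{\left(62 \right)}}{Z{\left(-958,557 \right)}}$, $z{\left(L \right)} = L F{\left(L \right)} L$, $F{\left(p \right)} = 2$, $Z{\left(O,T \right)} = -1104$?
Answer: $\frac{i \sqrt{2241323559814459121103857128547646417339}}{14257124212929745542} \approx 3.3206 i$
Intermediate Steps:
$z{\left(L \right)} = 2 L^{2}$ ($z{\left(L \right)} = L 2 L = 2 L L = 2 L^{2}$)
$m = - \frac{2237066635}{299589582}$ ($m = - \frac{1092712}{2170939} + \frac{2 \cdot 62^{2}}{-1104} = \left(-1092712\right) \frac{1}{2170939} + 2 \cdot 3844 \left(- \frac{1}{1104}\right) = - \frac{1092712}{2170939} + 7688 \left(- \frac{1}{1104}\right) = - \frac{1092712}{2170939} - \frac{961}{138} = - \frac{2237066635}{299589582} \approx -7.4671$)
$\sqrt{\left(- \frac{572265}{113956} + \frac{2442726}{1670429}\right) + m} = \sqrt{\left(- \frac{572265}{113956} + \frac{2442726}{1670429}\right) - \frac{2237066635}{299589582}} = \sqrt{- \frac{677564767629}{190355407124} - \frac{2237066635}{299589582}} = \sqrt{- \frac{314414537790420474409}{28514248425859491084}} = \frac{i \sqrt{2241323559814459121103857128547646417339}}{14257124212929745542}$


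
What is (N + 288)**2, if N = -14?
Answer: 75076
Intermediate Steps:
(N + 288)**2 = (-14 + 288)**2 = 274**2 = 75076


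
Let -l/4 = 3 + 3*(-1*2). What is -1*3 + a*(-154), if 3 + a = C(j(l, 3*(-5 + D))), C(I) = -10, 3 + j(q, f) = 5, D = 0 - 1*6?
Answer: 1999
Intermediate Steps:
D = -6 (D = 0 - 6 = -6)
l = 12 (l = -4*(3 + 3*(-1*2)) = -4*(3 + 3*(-2)) = -4*(3 - 6) = -4*(-3) = 12)
j(q, f) = 2 (j(q, f) = -3 + 5 = 2)
a = -13 (a = -3 - 10 = -13)
-1*3 + a*(-154) = -1*3 - 13*(-154) = -3 + 2002 = 1999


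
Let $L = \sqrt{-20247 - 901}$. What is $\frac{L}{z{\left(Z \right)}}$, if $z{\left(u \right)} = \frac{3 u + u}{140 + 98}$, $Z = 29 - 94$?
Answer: $- \frac{119 i \sqrt{5287}}{65} \approx - 133.12 i$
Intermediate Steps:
$Z = -65$
$z{\left(u \right)} = \frac{2 u}{119}$ ($z{\left(u \right)} = \frac{4 u}{238} = 4 u \frac{1}{238} = \frac{2 u}{119}$)
$L = 2 i \sqrt{5287}$ ($L = \sqrt{-21148} = 2 i \sqrt{5287} \approx 145.42 i$)
$\frac{L}{z{\left(Z \right)}} = \frac{2 i \sqrt{5287}}{\frac{2}{119} \left(-65\right)} = \frac{2 i \sqrt{5287}}{- \frac{130}{119}} = 2 i \sqrt{5287} \left(- \frac{119}{130}\right) = - \frac{119 i \sqrt{5287}}{65}$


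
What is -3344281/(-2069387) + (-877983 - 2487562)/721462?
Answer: -4551843412093/1492984083794 ≈ -3.0488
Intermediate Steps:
-3344281/(-2069387) + (-877983 - 2487562)/721462 = -3344281*(-1/2069387) - 3365545*1/721462 = 3344281/2069387 - 3365545/721462 = -4551843412093/1492984083794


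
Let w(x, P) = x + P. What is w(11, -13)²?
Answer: 4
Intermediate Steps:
w(x, P) = P + x
w(11, -13)² = (-13 + 11)² = (-2)² = 4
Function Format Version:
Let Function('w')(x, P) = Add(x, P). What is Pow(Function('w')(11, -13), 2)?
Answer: 4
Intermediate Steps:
Function('w')(x, P) = Add(P, x)
Pow(Function('w')(11, -13), 2) = Pow(Add(-13, 11), 2) = Pow(-2, 2) = 4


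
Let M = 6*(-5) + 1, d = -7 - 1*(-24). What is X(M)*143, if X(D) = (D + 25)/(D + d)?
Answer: 143/3 ≈ 47.667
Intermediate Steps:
d = 17 (d = -7 + 24 = 17)
M = -29 (M = -30 + 1 = -29)
X(D) = (25 + D)/(17 + D) (X(D) = (D + 25)/(D + 17) = (25 + D)/(17 + D))
X(M)*143 = ((25 - 29)/(17 - 29))*143 = (-4/(-12))*143 = -1/12*(-4)*143 = (⅓)*143 = 143/3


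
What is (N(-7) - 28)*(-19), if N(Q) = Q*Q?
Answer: -399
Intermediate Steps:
N(Q) = Q²
(N(-7) - 28)*(-19) = ((-7)² - 28)*(-19) = (49 - 28)*(-19) = 21*(-19) = -399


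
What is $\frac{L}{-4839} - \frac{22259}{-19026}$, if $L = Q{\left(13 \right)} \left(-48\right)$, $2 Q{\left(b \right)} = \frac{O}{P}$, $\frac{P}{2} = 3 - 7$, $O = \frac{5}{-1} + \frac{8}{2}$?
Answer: $\frac{35922793}{30688938} \approx 1.1705$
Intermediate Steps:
$O = -1$ ($O = 5 \left(-1\right) + 8 \cdot \frac{1}{2} = -5 + 4 = -1$)
$P = -8$ ($P = 2 \left(3 - 7\right) = 2 \left(-4\right) = -8$)
$Q{\left(b \right)} = \frac{1}{16}$ ($Q{\left(b \right)} = \frac{\left(-1\right) \frac{1}{-8}}{2} = \frac{\left(-1\right) \left(- \frac{1}{8}\right)}{2} = \frac{1}{2} \cdot \frac{1}{8} = \frac{1}{16}$)
$L = -3$ ($L = \frac{1}{16} \left(-48\right) = -3$)
$\frac{L}{-4839} - \frac{22259}{-19026} = - \frac{3}{-4839} - \frac{22259}{-19026} = \left(-3\right) \left(- \frac{1}{4839}\right) - - \frac{22259}{19026} = \frac{1}{1613} + \frac{22259}{19026} = \frac{35922793}{30688938}$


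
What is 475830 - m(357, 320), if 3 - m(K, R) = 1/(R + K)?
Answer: 322134880/677 ≈ 4.7583e+5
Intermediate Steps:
m(K, R) = 3 - 1/(K + R) (m(K, R) = 3 - 1/(R + K) = 3 - 1/(K + R))
475830 - m(357, 320) = 475830 - (-1 + 3*357 + 3*320)/(357 + 320) = 475830 - (-1 + 1071 + 960)/677 = 475830 - 2030/677 = 322134880/677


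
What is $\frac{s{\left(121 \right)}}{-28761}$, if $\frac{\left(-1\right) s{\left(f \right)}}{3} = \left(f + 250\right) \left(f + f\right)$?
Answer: $\frac{89782}{9587} \approx 9.365$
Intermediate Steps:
$s{\left(f \right)} = - 6 f \left(250 + f\right)$ ($s{\left(f \right)} = - 3 \left(f + 250\right) \left(f + f\right) = - 3 \left(250 + f\right) 2 f = - 3 \cdot 2 f \left(250 + f\right) = - 6 f \left(250 + f\right)$)
$\frac{s{\left(121 \right)}}{-28761} = \frac{\left(-6\right) 121 \left(250 + 121\right)}{-28761} = \left(-6\right) 121 \cdot 371 \left(- \frac{1}{28761}\right) = \left(-269346\right) \left(- \frac{1}{28761}\right) = \frac{89782}{9587}$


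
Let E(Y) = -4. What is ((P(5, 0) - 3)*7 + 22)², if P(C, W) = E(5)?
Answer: 729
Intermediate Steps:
P(C, W) = -4
((P(5, 0) - 3)*7 + 22)² = ((-4 - 3)*7 + 22)² = (-7*7 + 22)² = (-49 + 22)² = (-27)² = 729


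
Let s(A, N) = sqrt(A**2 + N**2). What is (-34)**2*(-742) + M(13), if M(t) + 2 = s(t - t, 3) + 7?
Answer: -857744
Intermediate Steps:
M(t) = 8 (M(t) = -2 + (sqrt((t - t)**2 + 3**2) + 7) = -2 + (sqrt(0**2 + 9) + 7) = -2 + (sqrt(0 + 9) + 7) = -2 + (sqrt(9) + 7) = -2 + (3 + 7) = -2 + 10 = 8)
(-34)**2*(-742) + M(13) = (-34)**2*(-742) + 8 = 1156*(-742) + 8 = -857752 + 8 = -857744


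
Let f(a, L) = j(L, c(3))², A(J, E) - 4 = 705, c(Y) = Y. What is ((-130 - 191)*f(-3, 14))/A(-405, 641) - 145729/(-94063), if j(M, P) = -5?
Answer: -651533714/66690667 ≈ -9.7695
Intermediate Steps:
A(J, E) = 709 (A(J, E) = 4 + 705 = 709)
f(a, L) = 25 (f(a, L) = (-5)² = 25)
((-130 - 191)*f(-3, 14))/A(-405, 641) - 145729/(-94063) = ((-130 - 191)*25)/709 - 145729/(-94063) = -321*25*(1/709) - 145729*(-1/94063) = -8025*1/709 + 145729/94063 = -8025/709 + 145729/94063 = -651533714/66690667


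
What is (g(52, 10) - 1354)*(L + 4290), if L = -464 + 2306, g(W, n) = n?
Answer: -8241408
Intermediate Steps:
L = 1842
(g(52, 10) - 1354)*(L + 4290) = (10 - 1354)*(1842 + 4290) = -1344*6132 = -8241408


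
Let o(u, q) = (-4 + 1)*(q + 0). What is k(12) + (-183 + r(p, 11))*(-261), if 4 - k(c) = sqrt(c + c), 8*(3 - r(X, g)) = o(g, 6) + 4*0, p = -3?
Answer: 185587/4 - 2*sqrt(6) ≈ 46392.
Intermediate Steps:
o(u, q) = -3*q
r(X, g) = 21/4 (r(X, g) = 3 - (-3*6 + 4*0)/8 = 3 - (-18 + 0)/8 = 3 - 1/8*(-18) = 3 + 9/4 = 21/4)
k(c) = 4 - sqrt(2)*sqrt(c) (k(c) = 4 - sqrt(c + c) = 4 - sqrt(2*c) = 4 - sqrt(2)*sqrt(c))
k(12) + (-183 + r(p, 11))*(-261) = (4 - sqrt(2)*sqrt(12)) + (-183 + 21/4)*(-261) = (4 - sqrt(2)*2*sqrt(3)) - 711/4*(-261) = (4 - 2*sqrt(6)) + 185571/4 = 185587/4 - 2*sqrt(6)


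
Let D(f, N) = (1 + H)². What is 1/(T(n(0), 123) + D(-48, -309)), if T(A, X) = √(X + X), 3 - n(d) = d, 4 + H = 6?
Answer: -3/55 + √246/165 ≈ 0.040511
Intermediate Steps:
H = 2 (H = -4 + 6 = 2)
n(d) = 3 - d
T(A, X) = √2*√X (T(A, X) = √(2*X) = √2*√X)
D(f, N) = 9 (D(f, N) = (1 + 2)² = 3² = 9)
1/(T(n(0), 123) + D(-48, -309)) = 1/(√2*√123 + 9) = 1/(√246 + 9) = 1/(9 + √246)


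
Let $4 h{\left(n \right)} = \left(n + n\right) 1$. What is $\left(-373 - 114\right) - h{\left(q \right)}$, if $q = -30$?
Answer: $-472$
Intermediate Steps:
$h{\left(n \right)} = \frac{n}{2}$ ($h{\left(n \right)} = \frac{\left(n + n\right) 1}{4} = \frac{2 n 1}{4} = \frac{2 n}{4} = \frac{n}{2}$)
$\left(-373 - 114\right) - h{\left(q \right)} = \left(-373 - 114\right) - \frac{1}{2} \left(-30\right) = \left(-373 - 114\right) - -15 = -487 + 15 = -472$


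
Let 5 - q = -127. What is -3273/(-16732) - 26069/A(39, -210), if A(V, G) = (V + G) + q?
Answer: 436314155/652548 ≈ 668.63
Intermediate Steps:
q = 132 (q = 5 - 1*(-127) = 5 + 127 = 132)
A(V, G) = 132 + G + V (A(V, G) = (V + G) + 132 = (G + V) + 132 = 132 + G + V)
-3273/(-16732) - 26069/A(39, -210) = -3273/(-16732) - 26069/(132 - 210 + 39) = -3273*(-1/16732) - 26069/(-39) = 3273/16732 - 26069*(-1/39) = 3273/16732 + 26069/39 = 436314155/652548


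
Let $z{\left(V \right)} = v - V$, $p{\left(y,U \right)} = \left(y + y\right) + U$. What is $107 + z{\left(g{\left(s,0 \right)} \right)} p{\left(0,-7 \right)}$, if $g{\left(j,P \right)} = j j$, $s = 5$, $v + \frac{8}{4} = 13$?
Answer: $205$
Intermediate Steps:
$v = 11$ ($v = -2 + 13 = 11$)
$p{\left(y,U \right)} = U + 2 y$ ($p{\left(y,U \right)} = 2 y + U = U + 2 y$)
$g{\left(j,P \right)} = j^{2}$
$z{\left(V \right)} = 11 - V$
$107 + z{\left(g{\left(s,0 \right)} \right)} p{\left(0,-7 \right)} = 107 + \left(11 - 5^{2}\right) \left(-7 + 2 \cdot 0\right) = 107 + \left(11 - 25\right) \left(-7 + 0\right) = 107 + \left(11 - 25\right) \left(-7\right) = 107 - -98 = 107 + 98 = 205$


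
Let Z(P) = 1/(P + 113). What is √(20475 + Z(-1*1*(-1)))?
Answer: √266093214/114 ≈ 143.09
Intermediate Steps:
Z(P) = 1/(113 + P)
√(20475 + Z(-1*1*(-1))) = √(20475 + 1/(113 - 1*1*(-1))) = √(20475 + 1/(113 - 1*(-1))) = √(20475 + 1/(113 + 1)) = √(20475 + 1/114) = √(2334151/114) = √266093214/114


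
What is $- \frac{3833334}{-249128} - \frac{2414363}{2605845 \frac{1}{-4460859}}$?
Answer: $\frac{40653813070062891}{9836196260} \approx 4.1331 \cdot 10^{6}$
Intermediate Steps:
$- \frac{3833334}{-249128} - \frac{2414363}{2605845 \frac{1}{-4460859}} = \left(-3833334\right) \left(- \frac{1}{249128}\right) - \frac{2414363}{2605845 \left(- \frac{1}{4460859}\right)} = \frac{1916667}{124564} - \frac{2414363}{- \frac{868615}{1486953}} = \frac{1916667}{124564} - - \frac{3590044305939}{868615} = \frac{1916667}{124564} + \frac{3590044305939}{868615} = \frac{40653813070062891}{9836196260}$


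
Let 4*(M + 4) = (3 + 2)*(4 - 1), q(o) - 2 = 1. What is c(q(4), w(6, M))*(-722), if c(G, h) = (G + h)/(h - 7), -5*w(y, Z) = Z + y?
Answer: 26714/163 ≈ 163.89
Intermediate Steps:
q(o) = 3 (q(o) = 2 + 1 = 3)
M = -¼ (M = -4 + ((3 + 2)*(4 - 1))/4 = -4 + (5*3)/4 = -4 + (¼)*15 = -4 + 15/4 = -¼ ≈ -0.25000)
w(y, Z) = -Z/5 - y/5 (w(y, Z) = -(Z + y)/5 = -Z/5 - y/5)
c(G, h) = (G + h)/(-7 + h)
c(q(4), w(6, M))*(-722) = ((3 + (-⅕*(-¼) - ⅕*6))/(-7 + (-⅕*(-¼) - ⅕*6)))*(-722) = ((3 + (1/20 - 6/5))/(-7 + (1/20 - 6/5)))*(-722) = ((3 - 23/20)/(-7 - 23/20))*(-722) = ((37/20)/(-163/20))*(-722) = -20/163*37/20*(-722) = -37/163*(-722) = 26714/163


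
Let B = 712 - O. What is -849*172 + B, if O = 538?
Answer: -145854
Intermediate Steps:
B = 174 (B = 712 - 1*538 = 712 - 538 = 174)
-849*172 + B = -849*172 + 174 = -146028 + 174 = -145854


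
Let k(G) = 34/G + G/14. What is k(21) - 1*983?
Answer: -41155/42 ≈ -979.88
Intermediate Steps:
k(G) = 34/G + G/14 (k(G) = 34/G + G*(1/14) = 34/G + G/14)
k(21) - 1*983 = (34/21 + (1/14)*21) - 1*983 = (34*(1/21) + 3/2) - 983 = (34/21 + 3/2) - 983 = 131/42 - 983 = -41155/42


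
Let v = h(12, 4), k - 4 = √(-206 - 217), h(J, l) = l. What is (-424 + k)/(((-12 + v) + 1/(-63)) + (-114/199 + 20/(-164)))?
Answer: 107943570/2238721 - 1542051*I*√47/4477442 ≈ 48.217 - 2.3611*I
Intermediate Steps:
k = 4 + 3*I*√47 (k = 4 + √(-206 - 217) = 4 + √(-423) = 4 + 3*I*√47 ≈ 4.0 + 20.567*I)
v = 4
(-424 + k)/(((-12 + v) + 1/(-63)) + (-114/199 + 20/(-164))) = (-424 + (4 + 3*I*√47))/(((-12 + 4) + 1/(-63)) + (-114/199 + 20/(-164))) = (-420 + 3*I*√47)/((-8 - 1/63) + (-114*1/199 + 20*(-1/164))) = (-420 + 3*I*√47)/(-505/63 + (-114/199 - 5/41)) = (-420 + 3*I*√47)/(-505/63 - 5669/8159) = (-420 + 3*I*√47)/(-4477442/514017) = (-420 + 3*I*√47)*(-514017/4477442) = 107943570/2238721 - 1542051*I*√47/4477442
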